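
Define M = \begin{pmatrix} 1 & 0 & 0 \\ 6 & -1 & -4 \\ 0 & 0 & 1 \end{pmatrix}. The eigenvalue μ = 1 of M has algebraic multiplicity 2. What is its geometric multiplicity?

M − 1I = [[0, 0, 0], [6, -2, -4], [0, 0, 0]].
This matrix has rank 1, so its null space has dimension 3 − 1 = 2.

2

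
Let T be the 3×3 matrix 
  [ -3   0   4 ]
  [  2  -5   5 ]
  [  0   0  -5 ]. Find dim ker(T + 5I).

1

T + 5I = [[2, 0, 4], [2, 0, 5], [0, 0, 0]].
This matrix has rank 2, so its null space has dimension 3 − 2 = 1.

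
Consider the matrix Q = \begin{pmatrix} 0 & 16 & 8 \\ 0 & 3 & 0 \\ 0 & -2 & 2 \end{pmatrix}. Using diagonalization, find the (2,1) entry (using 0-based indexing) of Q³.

Characteristic polynomial: λ^3 - 5λ^2 + 6λ = λ(λ - 3)(λ - 2), so the eigenvalues are 0, 2, 3.
λ=0: eigenvector (1, 0, 0).
λ=3: eigenvector (0, 1, -2).
λ=2: eigenvector (4, 0, 1).
P = [[1, 0, 4], [0, 1, 0], [0, -2, 1]], D = diag(0, 3, 2), P⁻¹ = [[1, -8, -4], [0, 1, 0], [0, 2, 1]].
Q³ = P·diag(0, 27, 8)·P⁻¹ = [[0, 64, 32], [0, 27, 0], [0, -38, 8]].
The requested entry is -38.

-38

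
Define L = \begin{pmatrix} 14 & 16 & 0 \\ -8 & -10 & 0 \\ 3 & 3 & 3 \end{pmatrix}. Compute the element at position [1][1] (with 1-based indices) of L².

Characteristic polynomial: s^3 - 7s^2 + 36 = (s - 6)(s - 3)(s + 2), so the eigenvalues are -2, 3, 6.
s=6: eigenvector (2, -1, 1).
s=-2: eigenvector (1, -1, 0).
s=3: eigenvector (0, 0, 1).
P = [[2, 1, 0], [-1, -1, 0], [1, 0, 1]], D = diag(6, -2, 3), P⁻¹ = [[1, 1, 0], [-1, -2, 0], [-1, -1, 1]].
L² = P·diag(36, 4, 9)·P⁻¹ = [[68, 64, 0], [-32, -28, 0], [27, 27, 9]].
The requested entry is 68.

68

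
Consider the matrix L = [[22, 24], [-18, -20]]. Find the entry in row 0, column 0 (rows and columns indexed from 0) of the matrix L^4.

976

Characteristic polynomial: t^2 - 2t - 8 = (t - 4)(t + 2), so the eigenvalues are -2, 4.
t=4: eigenvector (4, -3).
t=-2: eigenvector (-1, 1).
P = [[4, -1], [-3, 1]], D = diag(4, -2), P⁻¹ = [[1, 1], [3, 4]].
L⁴ = P·diag(256, 16)·P⁻¹ = [[976, 960], [-720, -704]].
The requested entry is 976.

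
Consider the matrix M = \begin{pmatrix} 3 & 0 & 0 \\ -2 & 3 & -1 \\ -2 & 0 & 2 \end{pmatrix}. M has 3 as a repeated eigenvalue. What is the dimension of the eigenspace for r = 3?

M − 3I = [[0, 0, 0], [-2, 0, -1], [-2, 0, -1]].
This matrix has rank 1, so its null space has dimension 3 − 1 = 2.

2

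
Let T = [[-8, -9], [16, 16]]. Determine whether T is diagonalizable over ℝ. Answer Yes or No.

No

Characteristic polynomial: p(s) = s^2 - 8s + 16 = (s - 4)^2.
s = 4 has algebraic multiplicity 2; rank(T − 4I) = 1, so geometric multiplicity = 1.
Geometric multiplicity < algebraic multiplicity, so T is not diagonalizable.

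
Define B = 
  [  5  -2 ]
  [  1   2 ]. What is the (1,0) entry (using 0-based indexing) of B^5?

Characteristic polynomial: r^2 - 7r + 12 = (r - 4)(r - 3), so the eigenvalues are 3, 4.
r=4: eigenvector (-2, -1).
r=3: eigenvector (1, 1).
P = [[-2, 1], [-1, 1]], D = diag(4, 3), P⁻¹ = [[-1, 1], [-1, 2]].
B⁵ = P·diag(1024, 243)·P⁻¹ = [[1805, -1562], [781, -538]].
The requested entry is 781.

781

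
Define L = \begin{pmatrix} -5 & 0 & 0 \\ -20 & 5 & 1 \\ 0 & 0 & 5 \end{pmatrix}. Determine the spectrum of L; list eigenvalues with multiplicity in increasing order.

-5, 5, 5

Characteristic polynomial: p(λ) = λ^3 - 5λ^2 - 25λ + 125 = (λ - 5)^2(λ + 5).
Roots (with multiplicity): -5, 5, 5.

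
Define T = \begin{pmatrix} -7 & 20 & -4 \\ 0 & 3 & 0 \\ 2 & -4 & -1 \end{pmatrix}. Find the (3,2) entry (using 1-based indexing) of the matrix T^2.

Characteristic polynomial: r^3 + 5r^2 - 9r - 45 = (r - 3)(r + 3)(r + 5), so the eigenvalues are -5, -3, 3.
r=-3: eigenvector (-1, 0, 1).
r=3: eigenvector (2, 1, 0).
r=-5: eigenvector (-2, 0, 1).
P = [[-1, 2, -2], [0, 1, 0], [1, 0, 1]], D = diag(-3, 3, -5), P⁻¹ = [[1, -2, 2], [0, 1, 0], [-1, 2, -1]].
T² = P·diag(9, 9, 25)·P⁻¹ = [[41, -64, 32], [0, 9, 0], [-16, 32, -7]].
The requested entry is 32.

32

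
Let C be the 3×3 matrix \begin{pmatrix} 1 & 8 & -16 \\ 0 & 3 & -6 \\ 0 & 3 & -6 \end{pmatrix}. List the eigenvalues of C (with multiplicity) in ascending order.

Characteristic polynomial: p(λ) = λ^3 + 2λ^2 - 3λ = λ(λ - 1)(λ + 3).
Roots (with multiplicity): -3, 0, 1.

-3, 0, 1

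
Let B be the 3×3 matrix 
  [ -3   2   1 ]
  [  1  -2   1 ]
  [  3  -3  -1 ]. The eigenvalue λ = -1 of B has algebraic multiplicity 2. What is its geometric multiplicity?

B + 1I = [[-2, 2, 1], [1, -1, 1], [3, -3, 0]].
This matrix has rank 2, so its null space has dimension 3 − 2 = 1.

1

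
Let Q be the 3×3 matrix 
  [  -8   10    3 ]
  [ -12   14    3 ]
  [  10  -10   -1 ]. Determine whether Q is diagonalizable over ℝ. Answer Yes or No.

Yes

Characteristic polynomial: p(t) = t^3 - 5t^2 + 2t + 8 = (t - 4)(t - 2)(t + 1).
All 3 eigenvalues are distinct, so Q is diagonalizable.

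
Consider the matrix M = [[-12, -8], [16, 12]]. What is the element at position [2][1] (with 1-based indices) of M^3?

Characteristic polynomial: λ^2 - 16 = (λ - 4)(λ + 4), so the eigenvalues are -4, 4.
λ=-4: eigenvector (-1, 1).
λ=4: eigenvector (-1, 2).
P = [[-1, -1], [1, 2]], D = diag(-4, 4), P⁻¹ = [[-2, -1], [1, 1]].
M³ = P·diag(-64, 64)·P⁻¹ = [[-192, -128], [256, 192]].
The requested entry is 256.

256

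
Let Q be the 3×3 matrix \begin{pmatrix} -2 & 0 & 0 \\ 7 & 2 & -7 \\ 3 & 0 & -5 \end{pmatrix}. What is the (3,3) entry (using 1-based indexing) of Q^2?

Characteristic polynomial: t^3 + 5t^2 - 4t - 20 = (t - 2)(t + 2)(t + 5), so the eigenvalues are -5, -2, 2.
t=-2: eigenvector (1, 0, 1).
t=2: eigenvector (0, 1, 0).
t=-5: eigenvector (0, 1, 1).
P = [[1, 0, 0], [0, 1, 1], [1, 0, 1]], D = diag(-2, 2, -5), P⁻¹ = [[1, 0, 0], [1, 1, -1], [-1, 0, 1]].
Q² = P·diag(4, 4, 25)·P⁻¹ = [[4, 0, 0], [-21, 4, 21], [-21, 0, 25]].
The requested entry is 25.

25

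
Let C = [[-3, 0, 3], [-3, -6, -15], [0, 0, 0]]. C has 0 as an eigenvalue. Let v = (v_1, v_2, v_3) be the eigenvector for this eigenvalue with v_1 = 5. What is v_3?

5

C = [[-3, 0, 3], [-3, -6, -15], [0, 0, 0]].
Solving (C)v = 0 gives the eigenspace spanned by (5, -15, 5).
With v_1 = 5, v = (5, -15, 5), so v_3 = 5.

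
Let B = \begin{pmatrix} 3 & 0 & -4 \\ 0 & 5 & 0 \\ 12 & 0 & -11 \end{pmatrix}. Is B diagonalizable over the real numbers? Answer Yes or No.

Yes

Characteristic polynomial: p(s) = s^3 + 3s^2 - 25s - 75 = (s - 5)(s + 3)(s + 5).
All 3 eigenvalues are distinct, so B is diagonalizable.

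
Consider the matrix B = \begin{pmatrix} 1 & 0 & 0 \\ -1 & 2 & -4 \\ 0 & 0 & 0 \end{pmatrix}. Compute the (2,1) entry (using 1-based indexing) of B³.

-7

Characteristic polynomial: μ^3 - 3μ^2 + 2μ = μ(μ - 2)(μ - 1), so the eigenvalues are 0, 1, 2.
μ=1: eigenvector (1, 1, 0).
μ=2: eigenvector (0, 1, 0).
μ=0: eigenvector (0, 2, 1).
P = [[1, 0, 0], [1, 1, 2], [0, 0, 1]], D = diag(1, 2, 0), P⁻¹ = [[1, 0, 0], [-1, 1, -2], [0, 0, 1]].
B³ = P·diag(1, 8, 0)·P⁻¹ = [[1, 0, 0], [-7, 8, -16], [0, 0, 0]].
The requested entry is -7.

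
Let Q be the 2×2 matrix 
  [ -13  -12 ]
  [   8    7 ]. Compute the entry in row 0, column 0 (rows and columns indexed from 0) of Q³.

-373

Characteristic polynomial: s^2 + 6s + 5 = (s + 1)(s + 5), so the eigenvalues are -5, -1.
s=-1: eigenvector (1, -1).
s=-5: eigenvector (3, -2).
P = [[1, 3], [-1, -2]], D = diag(-1, -5), P⁻¹ = [[-2, -3], [1, 1]].
Q³ = P·diag(-1, -125)·P⁻¹ = [[-373, -372], [248, 247]].
The requested entry is -373.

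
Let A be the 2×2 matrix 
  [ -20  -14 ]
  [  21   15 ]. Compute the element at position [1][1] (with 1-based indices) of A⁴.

3886

Characteristic polynomial: s^2 + 5s - 6 = (s - 1)(s + 6), so the eigenvalues are -6, 1.
s=-6: eigenvector (1, -1).
s=1: eigenvector (-2, 3).
P = [[1, -2], [-1, 3]], D = diag(-6, 1), P⁻¹ = [[3, 2], [1, 1]].
A⁴ = P·diag(1296, 1)·P⁻¹ = [[3886, 2590], [-3885, -2589]].
The requested entry is 3886.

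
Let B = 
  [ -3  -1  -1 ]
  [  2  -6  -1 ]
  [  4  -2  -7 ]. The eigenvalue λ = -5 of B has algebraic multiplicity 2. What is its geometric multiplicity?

B + 5I = [[2, -1, -1], [2, -1, -1], [4, -2, -2]].
This matrix has rank 1, so its null space has dimension 3 − 1 = 2.

2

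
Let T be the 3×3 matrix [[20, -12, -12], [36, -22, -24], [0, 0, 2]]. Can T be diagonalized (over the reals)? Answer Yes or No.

Characteristic polynomial: p(r) = r^3 - 12r + 16 = (r - 2)^2(r + 4).
r = 2 has algebraic multiplicity 2; rank(T − 2I) = 1, so geometric multiplicity = 2.
Every eigenvalue has geometric = algebraic multiplicity, so T is diagonalizable.

Yes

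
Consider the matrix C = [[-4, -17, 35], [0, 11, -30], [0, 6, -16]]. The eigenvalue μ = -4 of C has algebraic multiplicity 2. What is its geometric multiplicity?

1

C + 4I = [[0, -17, 35], [0, 15, -30], [0, 6, -12]].
This matrix has rank 2, so its null space has dimension 3 − 2 = 1.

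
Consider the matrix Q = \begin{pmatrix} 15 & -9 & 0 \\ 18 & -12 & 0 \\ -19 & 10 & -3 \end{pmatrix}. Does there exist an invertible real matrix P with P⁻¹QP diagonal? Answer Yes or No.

No

Characteristic polynomial: p(λ) = λ^3 - 27λ - 54 = (λ - 6)(λ + 3)^2.
λ = -3 has algebraic multiplicity 2; rank(Q + 3I) = 2, so geometric multiplicity = 1.
Geometric multiplicity < algebraic multiplicity, so Q is not diagonalizable.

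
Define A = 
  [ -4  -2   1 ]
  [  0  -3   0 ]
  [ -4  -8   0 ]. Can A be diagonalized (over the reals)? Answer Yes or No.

Characteristic polynomial: p(t) = t^3 + 7t^2 + 16t + 12 = (t + 2)^2(t + 3).
t = -2 has algebraic multiplicity 2; rank(A + 2I) = 2, so geometric multiplicity = 1.
Geometric multiplicity < algebraic multiplicity, so A is not diagonalizable.

No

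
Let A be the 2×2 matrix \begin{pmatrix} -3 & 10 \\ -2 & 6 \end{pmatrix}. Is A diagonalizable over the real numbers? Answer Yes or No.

Characteristic polynomial: p(s) = s^2 - 3s + 2 = (s - 2)(s - 1).
All 2 eigenvalues are distinct, so A is diagonalizable.

Yes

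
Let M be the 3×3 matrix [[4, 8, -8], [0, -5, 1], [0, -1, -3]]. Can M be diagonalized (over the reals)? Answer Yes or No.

No

Characteristic polynomial: p(μ) = μ^3 + 4μ^2 - 16μ - 64 = (μ - 4)(μ + 4)^2.
μ = -4 has algebraic multiplicity 2; rank(M + 4I) = 2, so geometric multiplicity = 1.
Geometric multiplicity < algebraic multiplicity, so M is not diagonalizable.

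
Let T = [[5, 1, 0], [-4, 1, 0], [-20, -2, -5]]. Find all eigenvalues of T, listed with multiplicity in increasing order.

-5, 3, 3

Characteristic polynomial: p(s) = s^3 - s^2 - 21s + 45 = (s - 3)^2(s + 5).
Roots (with multiplicity): -5, 3, 3.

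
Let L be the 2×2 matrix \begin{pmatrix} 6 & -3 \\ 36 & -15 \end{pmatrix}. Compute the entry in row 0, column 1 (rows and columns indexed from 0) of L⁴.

1215

Characteristic polynomial: t^2 + 9t + 18 = (t + 3)(t + 6), so the eigenvalues are -6, -3.
t=-3: eigenvector (1, 3).
t=-6: eigenvector (1, 4).
P = [[1, 1], [3, 4]], D = diag(-3, -6), P⁻¹ = [[4, -1], [-3, 1]].
L⁴ = P·diag(81, 1296)·P⁻¹ = [[-3564, 1215], [-14580, 4941]].
The requested entry is 1215.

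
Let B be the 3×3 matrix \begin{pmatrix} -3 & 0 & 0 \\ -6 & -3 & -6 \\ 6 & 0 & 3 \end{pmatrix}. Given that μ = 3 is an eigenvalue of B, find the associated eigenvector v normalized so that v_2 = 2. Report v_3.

-2

B − 3I = [[-6, 0, 0], [-6, -6, -6], [6, 0, 0]].
Solving (B − 3I)v = 0 gives the eigenspace spanned by (0, 2, -2).
With v_2 = 2, v = (0, 2, -2), so v_3 = -2.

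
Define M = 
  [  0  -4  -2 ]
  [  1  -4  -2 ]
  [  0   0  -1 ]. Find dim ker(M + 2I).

M + 2I = [[2, -4, -2], [1, -2, -2], [0, 0, 1]].
This matrix has rank 2, so its null space has dimension 3 − 2 = 1.

1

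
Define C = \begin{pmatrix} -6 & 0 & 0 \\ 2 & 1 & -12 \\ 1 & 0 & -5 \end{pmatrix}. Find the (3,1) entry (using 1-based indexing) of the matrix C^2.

Characteristic polynomial: λ^3 + 10λ^2 + 19λ - 30 = (λ - 1)(λ + 5)(λ + 6), so the eigenvalues are -6, -5, 1.
λ=-6: eigenvector (1, -2, -1).
λ=1: eigenvector (0, 1, 0).
λ=-5: eigenvector (0, 2, 1).
P = [[1, 0, 0], [-2, 1, 2], [-1, 0, 1]], D = diag(-6, 1, -5), P⁻¹ = [[1, 0, 0], [0, 1, -2], [1, 0, 1]].
C² = P·diag(36, 1, 25)·P⁻¹ = [[36, 0, 0], [-22, 1, 48], [-11, 0, 25]].
The requested entry is -11.

-11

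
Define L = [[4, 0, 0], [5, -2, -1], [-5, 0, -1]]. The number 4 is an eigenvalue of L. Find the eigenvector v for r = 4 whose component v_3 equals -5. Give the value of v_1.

L − 4I = [[0, 0, 0], [5, -6, -1], [-5, 0, -5]].
Solving (L − 4I)v = 0 gives the eigenspace spanned by (5, 5, -5).
With v_3 = -5, v = (5, 5, -5), so v_1 = 5.

5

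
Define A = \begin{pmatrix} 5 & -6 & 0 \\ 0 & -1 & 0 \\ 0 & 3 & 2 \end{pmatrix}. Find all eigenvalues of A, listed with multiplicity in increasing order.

Characteristic polynomial: p(μ) = μ^3 - 6μ^2 + 3μ + 10 = (μ - 5)(μ - 2)(μ + 1).
Roots (with multiplicity): -1, 2, 5.

-1, 2, 5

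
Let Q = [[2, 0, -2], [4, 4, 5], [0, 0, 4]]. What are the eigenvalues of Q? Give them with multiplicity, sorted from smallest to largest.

Characteristic polynomial: p(λ) = λ^3 - 10λ^2 + 32λ - 32 = (λ - 4)^2(λ - 2).
Roots (with multiplicity): 2, 4, 4.

2, 4, 4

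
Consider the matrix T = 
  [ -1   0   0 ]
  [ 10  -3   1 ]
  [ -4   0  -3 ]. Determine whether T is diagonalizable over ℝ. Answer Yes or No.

Characteristic polynomial: p(r) = r^3 + 7r^2 + 15r + 9 = (r + 1)(r + 3)^2.
r = -3 has algebraic multiplicity 2; rank(T + 3I) = 2, so geometric multiplicity = 1.
Geometric multiplicity < algebraic multiplicity, so T is not diagonalizable.

No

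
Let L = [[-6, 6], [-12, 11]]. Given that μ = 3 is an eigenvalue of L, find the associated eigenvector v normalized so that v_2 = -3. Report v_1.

L − 3I = [[-9, 6], [-12, 8]].
Solving (L − 3I)v = 0 gives the eigenspace spanned by (-2, -3).
With v_2 = -3, v = (-2, -3), so v_1 = -2.

-2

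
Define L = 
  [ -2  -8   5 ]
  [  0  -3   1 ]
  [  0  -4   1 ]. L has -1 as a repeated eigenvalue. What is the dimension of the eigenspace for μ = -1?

1

L + 1I = [[-1, -8, 5], [0, -2, 1], [0, -4, 2]].
This matrix has rank 2, so its null space has dimension 3 − 2 = 1.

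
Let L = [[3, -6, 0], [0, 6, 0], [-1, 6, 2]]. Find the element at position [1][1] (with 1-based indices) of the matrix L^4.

81

Characteristic polynomial: r^3 - 11r^2 + 36r - 36 = (r - 6)(r - 3)(r - 2), so the eigenvalues are 2, 3, 6.
r=2: eigenvector (0, 0, 1).
r=6: eigenvector (-2, 1, 2).
r=3: eigenvector (-1, 0, 1).
P = [[0, -2, -1], [0, 1, 0], [1, 2, 1]], D = diag(2, 6, 3), P⁻¹ = [[1, 0, 1], [0, 1, 0], [-1, -2, 0]].
L⁴ = P·diag(16, 1296, 81)·P⁻¹ = [[81, -2430, 0], [0, 1296, 0], [-65, 2430, 16]].
The requested entry is 81.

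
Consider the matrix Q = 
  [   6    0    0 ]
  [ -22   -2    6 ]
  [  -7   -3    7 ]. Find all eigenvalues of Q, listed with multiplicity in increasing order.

1, 4, 6

Characteristic polynomial: p(s) = s^3 - 11s^2 + 34s - 24 = (s - 6)(s - 4)(s - 1).
Roots (with multiplicity): 1, 4, 6.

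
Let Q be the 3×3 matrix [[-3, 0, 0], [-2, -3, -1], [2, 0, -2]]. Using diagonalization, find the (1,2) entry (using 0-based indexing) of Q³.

Characteristic polynomial: t^3 + 8t^2 + 21t + 18 = (t + 2)(t + 3)^2, so the eigenvalues are -3, -3, -2.
t=-3: eigenvector (1, 0, -2).
t=-3: eigenvector (0, 1, 0).
t=-2: eigenvector (0, -1, 1).
P = [[1, 0, 0], [0, 1, -1], [-2, 0, 1]], D = diag(-3, -3, -2), P⁻¹ = [[1, 0, 0], [2, 1, 1], [2, 0, 1]].
Q³ = P·diag(-27, -27, -8)·P⁻¹ = [[-27, 0, 0], [-38, -27, -19], [38, 0, -8]].
The requested entry is -19.

-19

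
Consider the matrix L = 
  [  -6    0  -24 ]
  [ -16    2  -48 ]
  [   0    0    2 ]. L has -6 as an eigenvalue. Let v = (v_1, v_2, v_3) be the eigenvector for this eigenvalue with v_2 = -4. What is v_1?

-2

L + 6I = [[0, 0, -24], [-16, 8, -48], [0, 0, 8]].
Solving (L + 6I)v = 0 gives the eigenspace spanned by (-2, -4, 0).
With v_2 = -4, v = (-2, -4, 0), so v_1 = -2.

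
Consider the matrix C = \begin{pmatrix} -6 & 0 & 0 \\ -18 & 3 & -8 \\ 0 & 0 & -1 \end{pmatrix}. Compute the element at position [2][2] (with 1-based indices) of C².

9

Characteristic polynomial: r^3 + 4r^2 - 15r - 18 = (r - 3)(r + 1)(r + 6), so the eigenvalues are -6, -1, 3.
r=-6: eigenvector (1, 2, 0).
r=3: eigenvector (0, 1, 0).
r=-1: eigenvector (0, 2, 1).
P = [[1, 0, 0], [2, 1, 2], [0, 0, 1]], D = diag(-6, 3, -1), P⁻¹ = [[1, 0, 0], [-2, 1, -2], [0, 0, 1]].
C² = P·diag(36, 9, 1)·P⁻¹ = [[36, 0, 0], [54, 9, -16], [0, 0, 1]].
The requested entry is 9.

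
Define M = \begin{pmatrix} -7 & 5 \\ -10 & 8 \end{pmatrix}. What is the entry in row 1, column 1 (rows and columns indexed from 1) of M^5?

-307

Characteristic polynomial: s^2 - s - 6 = (s - 3)(s + 2), so the eigenvalues are -2, 3.
s=-2: eigenvector (-1, -1).
s=3: eigenvector (-1, -2).
P = [[-1, -1], [-1, -2]], D = diag(-2, 3), P⁻¹ = [[-2, 1], [1, -1]].
M⁵ = P·diag(-32, 243)·P⁻¹ = [[-307, 275], [-550, 518]].
The requested entry is -307.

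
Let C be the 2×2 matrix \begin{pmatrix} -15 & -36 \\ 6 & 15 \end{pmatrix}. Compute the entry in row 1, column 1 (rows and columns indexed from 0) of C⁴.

81

Characteristic polynomial: λ^2 - 9 = (λ - 3)(λ + 3), so the eigenvalues are -3, 3.
λ=3: eigenvector (-2, 1).
λ=-3: eigenvector (-3, 1).
P = [[-2, -3], [1, 1]], D = diag(3, -3), P⁻¹ = [[1, 3], [-1, -2]].
C⁴ = P·diag(81, 81)·P⁻¹ = [[81, 0], [0, 81]].
The requested entry is 81.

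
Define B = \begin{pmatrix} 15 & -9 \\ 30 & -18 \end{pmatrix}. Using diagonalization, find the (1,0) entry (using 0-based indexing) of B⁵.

2430

Characteristic polynomial: t^2 + 3t = t(t + 3), so the eigenvalues are -3, 0.
t=0: eigenvector (-3, -5).
t=-3: eigenvector (1, 2).
P = [[-3, 1], [-5, 2]], D = diag(0, -3), P⁻¹ = [[-2, 1], [-5, 3]].
B⁵ = P·diag(0, -243)·P⁻¹ = [[1215, -729], [2430, -1458]].
The requested entry is 2430.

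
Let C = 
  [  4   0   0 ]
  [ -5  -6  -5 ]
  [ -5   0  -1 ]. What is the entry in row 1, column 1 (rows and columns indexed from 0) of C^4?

1296

Characteristic polynomial: t^3 + 3t^2 - 22t - 24 = (t - 4)(t + 1)(t + 6), so the eigenvalues are -6, -1, 4.
t=4: eigenvector (1, 0, -1).
t=-1: eigenvector (0, 1, -1).
t=-6: eigenvector (0, 1, 0).
P = [[1, 0, 0], [0, 1, 1], [-1, -1, 0]], D = diag(4, -1, -6), P⁻¹ = [[1, 0, 0], [-1, 0, -1], [1, 1, 1]].
C⁴ = P·diag(256, 1, 1296)·P⁻¹ = [[256, 0, 0], [1295, 1296, 1295], [-255, 0, 1]].
The requested entry is 1296.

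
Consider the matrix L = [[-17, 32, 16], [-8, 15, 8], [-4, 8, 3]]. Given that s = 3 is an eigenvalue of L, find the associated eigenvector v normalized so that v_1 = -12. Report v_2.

-6

L − 3I = [[-20, 32, 16], [-8, 12, 8], [-4, 8, 0]].
Solving (L − 3I)v = 0 gives the eigenspace spanned by (-12, -6, -3).
With v_1 = -12, v = (-12, -6, -3), so v_2 = -6.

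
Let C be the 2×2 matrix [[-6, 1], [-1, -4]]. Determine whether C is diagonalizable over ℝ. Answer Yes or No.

Characteristic polynomial: p(r) = r^2 + 10r + 25 = (r + 5)^2.
r = -5 has algebraic multiplicity 2; rank(C + 5I) = 1, so geometric multiplicity = 1.
Geometric multiplicity < algebraic multiplicity, so C is not diagonalizable.

No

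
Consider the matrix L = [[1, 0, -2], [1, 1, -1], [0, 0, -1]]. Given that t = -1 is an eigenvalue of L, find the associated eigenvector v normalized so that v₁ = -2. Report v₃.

-2

L + 1I = [[2, 0, -2], [1, 2, -1], [0, 0, 0]].
Solving (L + 1I)v = 0 gives the eigenspace spanned by (-2, 0, -2).
With v₁ = -2, v = (-2, 0, -2), so v₃ = -2.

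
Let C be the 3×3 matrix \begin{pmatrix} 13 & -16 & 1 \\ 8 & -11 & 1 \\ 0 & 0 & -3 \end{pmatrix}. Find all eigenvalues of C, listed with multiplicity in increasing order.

-3, -3, 5

Characteristic polynomial: p(μ) = μ^3 + μ^2 - 21μ - 45 = (μ - 5)(μ + 3)^2.
Roots (with multiplicity): -3, -3, 5.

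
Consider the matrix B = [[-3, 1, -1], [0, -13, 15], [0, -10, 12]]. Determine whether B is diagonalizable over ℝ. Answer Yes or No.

Characteristic polynomial: p(μ) = μ^3 + 4μ^2 - 3μ - 18 = (μ - 2)(μ + 3)^2.
μ = -3 has algebraic multiplicity 2; rank(B + 3I) = 2, so geometric multiplicity = 1.
Geometric multiplicity < algebraic multiplicity, so B is not diagonalizable.

No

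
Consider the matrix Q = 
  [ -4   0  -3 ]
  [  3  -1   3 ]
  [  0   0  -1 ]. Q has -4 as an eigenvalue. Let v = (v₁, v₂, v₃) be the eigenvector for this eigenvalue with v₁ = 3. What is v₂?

Q + 4I = [[0, 0, -3], [3, 3, 3], [0, 0, 3]].
Solving (Q + 4I)v = 0 gives the eigenspace spanned by (3, -3, 0).
With v₁ = 3, v = (3, -3, 0), so v₂ = -3.

-3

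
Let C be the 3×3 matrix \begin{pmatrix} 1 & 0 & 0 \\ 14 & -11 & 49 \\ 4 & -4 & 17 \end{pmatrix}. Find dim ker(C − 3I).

C − 3I = [[-2, 0, 0], [14, -14, 49], [4, -4, 14]].
This matrix has rank 2, so its null space has dimension 3 − 2 = 1.

1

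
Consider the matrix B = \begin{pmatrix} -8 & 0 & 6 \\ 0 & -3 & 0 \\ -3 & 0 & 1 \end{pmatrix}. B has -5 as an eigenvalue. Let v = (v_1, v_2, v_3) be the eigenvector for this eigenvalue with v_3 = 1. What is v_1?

2

B + 5I = [[-3, 0, 6], [0, 2, 0], [-3, 0, 6]].
Solving (B + 5I)v = 0 gives the eigenspace spanned by (2, 0, 1).
With v_3 = 1, v = (2, 0, 1), so v_1 = 2.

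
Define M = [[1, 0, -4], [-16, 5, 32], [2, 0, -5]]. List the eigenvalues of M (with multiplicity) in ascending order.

Characteristic polynomial: p(μ) = μ^3 - μ^2 - 17μ - 15 = (μ - 5)(μ + 1)(μ + 3).
Roots (with multiplicity): -3, -1, 5.

-3, -1, 5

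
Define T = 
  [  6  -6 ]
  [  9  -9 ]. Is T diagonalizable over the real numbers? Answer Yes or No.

Characteristic polynomial: p(μ) = μ^2 + 3μ = μ(μ + 3).
All 2 eigenvalues are distinct, so T is diagonalizable.

Yes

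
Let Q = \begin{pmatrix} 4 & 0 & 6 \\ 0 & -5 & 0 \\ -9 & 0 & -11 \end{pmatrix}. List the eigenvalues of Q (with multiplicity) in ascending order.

-5, -5, -2

Characteristic polynomial: p(t) = t^3 + 12t^2 + 45t + 50 = (t + 2)(t + 5)^2.
Roots (with multiplicity): -5, -5, -2.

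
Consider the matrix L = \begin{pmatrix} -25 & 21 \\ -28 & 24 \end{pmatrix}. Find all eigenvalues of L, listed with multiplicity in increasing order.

-4, 3

Characteristic polynomial: p(t) = t^2 + t - 12 = (t - 3)(t + 4).
Roots (with multiplicity): -4, 3.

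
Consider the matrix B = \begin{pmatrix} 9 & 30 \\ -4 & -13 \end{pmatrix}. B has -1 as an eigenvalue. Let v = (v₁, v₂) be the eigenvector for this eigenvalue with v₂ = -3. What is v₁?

9

B + 1I = [[10, 30], [-4, -12]].
Solving (B + 1I)v = 0 gives the eigenspace spanned by (9, -3).
With v₂ = -3, v = (9, -3), so v₁ = 9.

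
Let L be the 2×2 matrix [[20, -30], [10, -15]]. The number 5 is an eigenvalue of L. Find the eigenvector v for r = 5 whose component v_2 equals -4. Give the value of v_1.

L − 5I = [[15, -30], [10, -20]].
Solving (L − 5I)v = 0 gives the eigenspace spanned by (-8, -4).
With v_2 = -4, v = (-8, -4), so v_1 = -8.

-8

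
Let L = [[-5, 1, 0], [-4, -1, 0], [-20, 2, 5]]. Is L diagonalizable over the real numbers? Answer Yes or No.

No

Characteristic polynomial: p(r) = r^3 + r^2 - 21r - 45 = (r - 5)(r + 3)^2.
r = -3 has algebraic multiplicity 2; rank(L + 3I) = 2, so geometric multiplicity = 1.
Geometric multiplicity < algebraic multiplicity, so L is not diagonalizable.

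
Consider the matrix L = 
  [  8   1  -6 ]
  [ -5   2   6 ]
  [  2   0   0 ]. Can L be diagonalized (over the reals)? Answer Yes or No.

Characteristic polynomial: p(s) = s^3 - 10s^2 + 33s - 36 = (s - 4)(s - 3)^2.
s = 3 has algebraic multiplicity 2; rank(L − 3I) = 2, so geometric multiplicity = 1.
Geometric multiplicity < algebraic multiplicity, so L is not diagonalizable.

No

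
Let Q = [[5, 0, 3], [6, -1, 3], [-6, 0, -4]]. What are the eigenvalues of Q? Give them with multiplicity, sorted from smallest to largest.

-1, -1, 2

Characteristic polynomial: p(t) = t^3 - 3t - 2 = (t - 2)(t + 1)^2.
Roots (with multiplicity): -1, -1, 2.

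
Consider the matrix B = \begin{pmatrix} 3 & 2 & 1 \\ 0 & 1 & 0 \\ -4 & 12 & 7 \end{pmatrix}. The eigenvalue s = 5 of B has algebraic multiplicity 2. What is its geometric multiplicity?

B − 5I = [[-2, 2, 1], [0, -4, 0], [-4, 12, 2]].
This matrix has rank 2, so its null space has dimension 3 − 2 = 1.

1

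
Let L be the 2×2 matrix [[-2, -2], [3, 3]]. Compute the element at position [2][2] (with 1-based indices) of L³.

3

Characteristic polynomial: s^2 - s = s(s - 1), so the eigenvalues are 0, 1.
s=1: eigenvector (-2, 3).
s=0: eigenvector (1, -1).
P = [[-2, 1], [3, -1]], D = diag(1, 0), P⁻¹ = [[1, 1], [3, 2]].
L³ = P·diag(1, 0)·P⁻¹ = [[-2, -2], [3, 3]].
The requested entry is 3.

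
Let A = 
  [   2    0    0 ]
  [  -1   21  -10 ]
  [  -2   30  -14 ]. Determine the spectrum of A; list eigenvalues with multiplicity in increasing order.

Characteristic polynomial: p(t) = t^3 - 9t^2 + 20t - 12 = (t - 6)(t - 2)(t - 1).
Roots (with multiplicity): 1, 2, 6.

1, 2, 6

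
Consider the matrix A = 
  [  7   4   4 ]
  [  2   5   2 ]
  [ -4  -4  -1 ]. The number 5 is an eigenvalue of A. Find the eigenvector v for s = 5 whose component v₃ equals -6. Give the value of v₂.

A − 5I = [[2, 4, 4], [2, 0, 2], [-4, -4, -6]].
Solving (A − 5I)v = 0 gives the eigenspace spanned by (6, 3, -6).
With v₃ = -6, v = (6, 3, -6), so v₂ = 3.

3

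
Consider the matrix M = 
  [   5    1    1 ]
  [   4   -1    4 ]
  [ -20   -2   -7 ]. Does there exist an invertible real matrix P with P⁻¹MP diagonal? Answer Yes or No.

Characteristic polynomial: p(μ) = μ^3 + 3μ^2 - 9μ + 5 = (μ - 1)^2(μ + 5).
μ = 1 has algebraic multiplicity 2; rank(M − 1I) = 2, so geometric multiplicity = 1.
Geometric multiplicity < algebraic multiplicity, so M is not diagonalizable.

No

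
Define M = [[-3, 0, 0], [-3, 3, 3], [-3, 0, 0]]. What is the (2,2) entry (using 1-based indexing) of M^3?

Characteristic polynomial: μ^3 - 9μ = μ(μ - 3)(μ + 3), so the eigenvalues are -3, 0, 3.
μ=-3: eigenvector (1, 0, 1).
μ=0: eigenvector (0, -1, 1).
μ=3: eigenvector (0, 1, 0).
P = [[1, 0, 0], [0, -1, 1], [1, 1, 0]], D = diag(-3, 0, 3), P⁻¹ = [[1, 0, 0], [-1, 0, 1], [-1, 1, 1]].
M³ = P·diag(-27, 0, 27)·P⁻¹ = [[-27, 0, 0], [-27, 27, 27], [-27, 0, 0]].
The requested entry is 27.

27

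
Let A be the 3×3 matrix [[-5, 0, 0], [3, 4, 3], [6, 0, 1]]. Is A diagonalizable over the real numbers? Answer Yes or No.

Yes

Characteristic polynomial: p(μ) = μ^3 - 21μ + 20 = (μ - 4)(μ - 1)(μ + 5).
All 3 eigenvalues are distinct, so A is diagonalizable.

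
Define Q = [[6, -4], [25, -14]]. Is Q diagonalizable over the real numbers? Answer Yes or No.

Characteristic polynomial: p(t) = t^2 + 8t + 16 = (t + 4)^2.
t = -4 has algebraic multiplicity 2; rank(Q + 4I) = 1, so geometric multiplicity = 1.
Geometric multiplicity < algebraic multiplicity, so Q is not diagonalizable.

No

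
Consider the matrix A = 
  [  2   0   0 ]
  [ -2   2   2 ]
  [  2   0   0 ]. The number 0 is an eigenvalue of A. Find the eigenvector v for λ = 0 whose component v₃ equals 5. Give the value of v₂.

-5

A = [[2, 0, 0], [-2, 2, 2], [2, 0, 0]].
Solving (A)v = 0 gives the eigenspace spanned by (0, -5, 5).
With v₃ = 5, v = (0, -5, 5), so v₂ = -5.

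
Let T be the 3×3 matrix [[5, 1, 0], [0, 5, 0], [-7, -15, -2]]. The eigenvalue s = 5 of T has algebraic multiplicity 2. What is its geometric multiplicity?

1

T − 5I = [[0, 1, 0], [0, 0, 0], [-7, -15, -7]].
This matrix has rank 2, so its null space has dimension 3 − 2 = 1.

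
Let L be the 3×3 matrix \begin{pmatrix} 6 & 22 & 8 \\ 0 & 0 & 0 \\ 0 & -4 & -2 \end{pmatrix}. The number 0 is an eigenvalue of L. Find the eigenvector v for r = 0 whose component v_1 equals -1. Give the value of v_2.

L = [[6, 22, 8], [0, 0, 0], [0, -4, -2]].
Solving (L)v = 0 gives the eigenspace spanned by (-1, 1, -2).
With v_1 = -1, v = (-1, 1, -2), so v_2 = 1.

1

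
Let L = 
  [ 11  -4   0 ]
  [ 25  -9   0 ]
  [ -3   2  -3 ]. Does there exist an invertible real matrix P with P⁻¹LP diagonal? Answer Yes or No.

No

Characteristic polynomial: p(r) = r^3 + r^2 - 5r + 3 = (r - 1)^2(r + 3).
r = 1 has algebraic multiplicity 2; rank(L − 1I) = 2, so geometric multiplicity = 1.
Geometric multiplicity < algebraic multiplicity, so L is not diagonalizable.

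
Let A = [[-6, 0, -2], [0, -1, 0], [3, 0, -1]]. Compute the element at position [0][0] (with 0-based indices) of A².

Characteristic polynomial: λ^3 + 8λ^2 + 19λ + 12 = (λ + 1)(λ + 3)(λ + 4), so the eigenvalues are -4, -3, -1.
λ=-4: eigenvector (1, 0, -1).
λ=-1: eigenvector (0, 1, 0).
λ=-3: eigenvector (-2, 0, 3).
P = [[1, 0, -2], [0, 1, 0], [-1, 0, 3]], D = diag(-4, -1, -3), P⁻¹ = [[3, 0, 2], [0, 1, 0], [1, 0, 1]].
A² = P·diag(16, 1, 9)·P⁻¹ = [[30, 0, 14], [0, 1, 0], [-21, 0, -5]].
The requested entry is 30.

30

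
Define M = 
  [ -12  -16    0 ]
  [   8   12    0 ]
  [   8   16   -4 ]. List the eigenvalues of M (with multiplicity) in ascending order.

-4, -4, 4

Characteristic polynomial: p(t) = t^3 + 4t^2 - 16t - 64 = (t - 4)(t + 4)^2.
Roots (with multiplicity): -4, -4, 4.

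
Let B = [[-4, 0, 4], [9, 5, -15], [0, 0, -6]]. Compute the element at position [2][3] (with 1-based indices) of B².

51

Characteristic polynomial: λ^3 + 5λ^2 - 26λ - 120 = (λ - 5)(λ + 4)(λ + 6), so the eigenvalues are -6, -4, 5.
λ=-4: eigenvector (1, -1, 0).
λ=5: eigenvector (0, 1, 0).
λ=-6: eigenvector (-2, 3, 1).
P = [[1, 0, -2], [-1, 1, 3], [0, 0, 1]], D = diag(-4, 5, -6), P⁻¹ = [[1, 0, 2], [1, 1, -1], [0, 0, 1]].
B² = P·diag(16, 25, 36)·P⁻¹ = [[16, 0, -40], [9, 25, 51], [0, 0, 36]].
The requested entry is 51.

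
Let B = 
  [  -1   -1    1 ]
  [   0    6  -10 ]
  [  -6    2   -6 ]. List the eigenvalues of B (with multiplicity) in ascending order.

-4, 1, 2

Characteristic polynomial: p(μ) = μ^3 + μ^2 - 10μ + 8 = (μ - 2)(μ - 1)(μ + 4).
Roots (with multiplicity): -4, 1, 2.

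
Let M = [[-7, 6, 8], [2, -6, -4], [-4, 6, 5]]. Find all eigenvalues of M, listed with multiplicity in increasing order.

-3, -3, -2

Characteristic polynomial: p(μ) = μ^3 + 8μ^2 + 21μ + 18 = (μ + 2)(μ + 3)^2.
Roots (with multiplicity): -3, -3, -2.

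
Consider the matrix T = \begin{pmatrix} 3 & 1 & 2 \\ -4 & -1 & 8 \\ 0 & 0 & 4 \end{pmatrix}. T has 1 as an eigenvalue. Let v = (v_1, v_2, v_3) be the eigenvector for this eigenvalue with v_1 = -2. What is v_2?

4

T − 1I = [[2, 1, 2], [-4, -2, 8], [0, 0, 3]].
Solving (T − 1I)v = 0 gives the eigenspace spanned by (-2, 4, 0).
With v_1 = -2, v = (-2, 4, 0), so v_2 = 4.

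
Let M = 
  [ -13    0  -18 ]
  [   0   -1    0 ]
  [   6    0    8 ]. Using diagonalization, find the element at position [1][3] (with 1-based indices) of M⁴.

1530

Characteristic polynomial: s^3 + 6s^2 + 9s + 4 = (s + 1)^2(s + 4), so the eigenvalues are -4, -1, -1.
s=-1: eigenvector (-3, -2, 2).
s=-1: eigenvector (0, 1, 0).
s=-4: eigenvector (-2, 0, 1).
P = [[-3, 0, -2], [-2, 1, 0], [2, 0, 1]], D = diag(-1, -1, -4), P⁻¹ = [[1, 0, 2], [2, 1, 4], [-2, 0, -3]].
M⁴ = P·diag(1, 1, 256)·P⁻¹ = [[1021, 0, 1530], [0, 1, 0], [-510, 0, -764]].
The requested entry is 1530.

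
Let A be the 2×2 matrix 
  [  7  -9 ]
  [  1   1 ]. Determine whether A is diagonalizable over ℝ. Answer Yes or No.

No

Characteristic polynomial: p(t) = t^2 - 8t + 16 = (t - 4)^2.
t = 4 has algebraic multiplicity 2; rank(A − 4I) = 1, so geometric multiplicity = 1.
Geometric multiplicity < algebraic multiplicity, so A is not diagonalizable.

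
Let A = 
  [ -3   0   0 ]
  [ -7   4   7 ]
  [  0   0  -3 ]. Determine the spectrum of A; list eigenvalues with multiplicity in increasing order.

Characteristic polynomial: p(r) = r^3 + 2r^2 - 15r - 36 = (r - 4)(r + 3)^2.
Roots (with multiplicity): -3, -3, 4.

-3, -3, 4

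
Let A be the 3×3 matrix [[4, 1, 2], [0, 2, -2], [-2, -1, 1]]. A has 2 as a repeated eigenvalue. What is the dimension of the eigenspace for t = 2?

1

A − 2I = [[2, 1, 2], [0, 0, -2], [-2, -1, -1]].
This matrix has rank 2, so its null space has dimension 3 − 2 = 1.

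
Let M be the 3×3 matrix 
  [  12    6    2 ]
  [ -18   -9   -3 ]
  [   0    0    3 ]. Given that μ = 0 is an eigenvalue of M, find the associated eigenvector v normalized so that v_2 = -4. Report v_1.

2

M = [[12, 6, 2], [-18, -9, -3], [0, 0, 3]].
Solving (M)v = 0 gives the eigenspace spanned by (2, -4, 0).
With v_2 = -4, v = (2, -4, 0), so v_1 = 2.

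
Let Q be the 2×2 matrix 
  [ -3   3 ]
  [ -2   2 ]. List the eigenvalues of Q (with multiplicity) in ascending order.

-1, 0

Characteristic polynomial: p(μ) = μ^2 + μ = μ(μ + 1).
Roots (with multiplicity): -1, 0.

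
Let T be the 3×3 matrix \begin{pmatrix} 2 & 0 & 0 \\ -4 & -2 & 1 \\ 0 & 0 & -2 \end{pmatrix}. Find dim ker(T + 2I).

T + 2I = [[4, 0, 0], [-4, 0, 1], [0, 0, 0]].
This matrix has rank 2, so its null space has dimension 3 − 2 = 1.

1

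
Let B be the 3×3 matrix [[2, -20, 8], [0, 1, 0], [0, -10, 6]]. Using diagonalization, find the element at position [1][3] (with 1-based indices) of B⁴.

2560

Characteristic polynomial: s^3 - 9s^2 + 20s - 12 = (s - 6)(s - 2)(s - 1), so the eigenvalues are 1, 2, 6.
s=2: eigenvector (1, 0, 0).
s=1: eigenvector (4, 1, 2).
s=6: eigenvector (2, 0, 1).
P = [[1, 4, 2], [0, 1, 0], [0, 2, 1]], D = diag(2, 1, 6), P⁻¹ = [[1, 0, -2], [0, 1, 0], [0, -2, 1]].
B⁴ = P·diag(16, 1, 1296)·P⁻¹ = [[16, -5180, 2560], [0, 1, 0], [0, -2590, 1296]].
The requested entry is 2560.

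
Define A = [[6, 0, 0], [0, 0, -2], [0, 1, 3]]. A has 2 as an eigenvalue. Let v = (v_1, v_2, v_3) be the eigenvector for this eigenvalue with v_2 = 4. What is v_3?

A − 2I = [[4, 0, 0], [0, -2, -2], [0, 1, 1]].
Solving (A − 2I)v = 0 gives the eigenspace spanned by (0, 4, -4).
With v_2 = 4, v = (0, 4, -4), so v_3 = -4.

-4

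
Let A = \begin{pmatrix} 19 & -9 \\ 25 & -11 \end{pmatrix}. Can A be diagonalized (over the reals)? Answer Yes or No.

Characteristic polynomial: p(r) = r^2 - 8r + 16 = (r - 4)^2.
r = 4 has algebraic multiplicity 2; rank(A − 4I) = 1, so geometric multiplicity = 1.
Geometric multiplicity < algebraic multiplicity, so A is not diagonalizable.

No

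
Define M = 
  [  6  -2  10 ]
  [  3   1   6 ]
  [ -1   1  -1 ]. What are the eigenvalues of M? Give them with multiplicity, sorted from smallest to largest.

1, 1, 4

Characteristic polynomial: p(r) = r^3 - 6r^2 + 9r - 4 = (r - 4)(r - 1)^2.
Roots (with multiplicity): 1, 1, 4.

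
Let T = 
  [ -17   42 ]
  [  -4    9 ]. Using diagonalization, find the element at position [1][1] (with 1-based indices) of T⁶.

105001

Characteristic polynomial: λ^2 + 8λ + 15 = (λ + 3)(λ + 5), so the eigenvalues are -5, -3.
λ=-3: eigenvector (3, 1).
λ=-5: eigenvector (7, 2).
P = [[3, 7], [1, 2]], D = diag(-3, -5), P⁻¹ = [[-2, 7], [1, -3]].
T⁶ = P·diag(729, 15625)·P⁻¹ = [[105001, -312816], [29792, -88647]].
The requested entry is 105001.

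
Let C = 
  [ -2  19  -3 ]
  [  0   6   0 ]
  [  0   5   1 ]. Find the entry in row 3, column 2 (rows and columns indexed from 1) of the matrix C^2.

35

Characteristic polynomial: r^3 - 5r^2 - 8r + 12 = (r - 6)(r - 1)(r + 2), so the eigenvalues are -2, 1, 6.
r=-2: eigenvector (1, 0, 0).
r=6: eigenvector (2, 1, 1).
r=1: eigenvector (-1, 0, 1).
P = [[1, 2, -1], [0, 1, 0], [0, 1, 1]], D = diag(-2, 6, 1), P⁻¹ = [[1, -3, 1], [0, 1, 0], [0, -1, 1]].
C² = P·diag(4, 36, 1)·P⁻¹ = [[4, 61, 3], [0, 36, 0], [0, 35, 1]].
The requested entry is 35.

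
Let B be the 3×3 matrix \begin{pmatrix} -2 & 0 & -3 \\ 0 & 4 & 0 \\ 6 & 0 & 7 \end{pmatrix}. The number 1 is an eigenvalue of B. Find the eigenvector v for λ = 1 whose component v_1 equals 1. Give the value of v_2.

B − 1I = [[-3, 0, -3], [0, 3, 0], [6, 0, 6]].
Solving (B − 1I)v = 0 gives the eigenspace spanned by (1, 0, -1).
With v_1 = 1, v = (1, 0, -1), so v_2 = 0.

0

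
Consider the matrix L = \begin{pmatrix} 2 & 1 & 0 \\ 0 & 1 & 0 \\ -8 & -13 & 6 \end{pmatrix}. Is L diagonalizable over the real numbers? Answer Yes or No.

Characteristic polynomial: p(s) = s^3 - 9s^2 + 20s - 12 = (s - 6)(s - 2)(s - 1).
All 3 eigenvalues are distinct, so L is diagonalizable.

Yes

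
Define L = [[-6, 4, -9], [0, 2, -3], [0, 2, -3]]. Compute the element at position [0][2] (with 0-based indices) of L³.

-429

Characteristic polynomial: r^3 + 7r^2 + 6r = r(r + 1)(r + 6), so the eigenvalues are -6, -1, 0.
r=-1: eigenvector (-1, 1, 1).
r=0: eigenvector (-1, 3, 2).
r=-6: eigenvector (1, 0, 0).
P = [[-1, -1, 1], [1, 3, 0], [1, 2, 0]], D = diag(-1, 0, -6), P⁻¹ = [[0, -2, 3], [0, 1, -1], [1, -1, 2]].
L³ = P·diag(-1, 0, -216)·P⁻¹ = [[-216, 214, -429], [0, 2, -3], [0, 2, -3]].
The requested entry is -429.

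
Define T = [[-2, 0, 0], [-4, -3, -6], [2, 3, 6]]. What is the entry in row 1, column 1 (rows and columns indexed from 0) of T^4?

-81

Characteristic polynomial: s^3 - s^2 - 6s = s(s - 3)(s + 2), so the eigenvalues are -2, 0, 3.
s=0: eigenvector (0, -2, 1).
s=3: eigenvector (0, -1, 1).
s=-2: eigenvector (1, 2, -1).
P = [[0, 0, 1], [-2, -1, 2], [1, 1, -1]], D = diag(0, 3, -2), P⁻¹ = [[1, -1, -1], [0, 1, 2], [1, 0, 0]].
T⁴ = P·diag(0, 81, 16)·P⁻¹ = [[16, 0, 0], [32, -81, -162], [-16, 81, 162]].
The requested entry is -81.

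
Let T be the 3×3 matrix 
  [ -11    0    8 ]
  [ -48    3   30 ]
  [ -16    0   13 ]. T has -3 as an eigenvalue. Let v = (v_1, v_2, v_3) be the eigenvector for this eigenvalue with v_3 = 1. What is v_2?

T + 3I = [[-8, 0, 8], [-48, 6, 30], [-16, 0, 16]].
Solving (T + 3I)v = 0 gives the eigenspace spanned by (1, 3, 1).
With v_3 = 1, v = (1, 3, 1), so v_2 = 3.

3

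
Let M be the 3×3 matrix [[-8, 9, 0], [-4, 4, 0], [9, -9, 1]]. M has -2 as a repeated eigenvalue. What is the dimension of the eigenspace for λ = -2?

M + 2I = [[-6, 9, 0], [-4, 6, 0], [9, -9, 3]].
This matrix has rank 2, so its null space has dimension 3 − 2 = 1.

1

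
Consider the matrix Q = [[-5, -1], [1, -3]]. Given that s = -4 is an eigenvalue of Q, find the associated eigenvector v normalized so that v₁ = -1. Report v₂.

Q + 4I = [[-1, -1], [1, 1]].
Solving (Q + 4I)v = 0 gives the eigenspace spanned by (-1, 1).
With v₁ = -1, v = (-1, 1), so v₂ = 1.

1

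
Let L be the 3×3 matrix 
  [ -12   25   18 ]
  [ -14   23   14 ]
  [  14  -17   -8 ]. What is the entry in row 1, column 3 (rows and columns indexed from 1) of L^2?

Characteristic polynomial: r^3 - 3r^2 - 28r + 60 = (r - 6)(r - 2)(r + 5), so the eigenvalues are -5, 2, 6.
r=2: eigenvector (1, 2, -2).
r=-5: eigenvector (-1, -1, 1).
r=6: eigenvector (1, 0, 1).
P = [[1, -1, 1], [2, -1, 0], [-2, 1, 1]], D = diag(2, -5, 6), P⁻¹ = [[-1, 2, 1], [-2, 3, 2], [0, 1, 1]].
L² = P·diag(4, 25, 36)·P⁻¹ = [[46, -31, -10], [42, -59, -42], [-42, 95, 78]].
The requested entry is -10.

-10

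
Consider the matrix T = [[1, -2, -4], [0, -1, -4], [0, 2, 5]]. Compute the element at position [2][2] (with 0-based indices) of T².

Characteristic polynomial: λ^3 - 5λ^2 + 7λ - 3 = (λ - 3)(λ - 1)^2, so the eigenvalues are 1, 1, 3.
λ=1: eigenvector (1, 0, 0).
λ=1: eigenvector (-1, -2, 1).
λ=3: eigenvector (-1, -1, 1).
P = [[1, -1, -1], [0, -2, -1], [0, 1, 1]], D = diag(1, 1, 3), P⁻¹ = [[1, 0, 1], [0, -1, -1], [0, 1, 2]].
T² = P·diag(1, 1, 9)·P⁻¹ = [[1, -8, -16], [0, -7, -16], [0, 8, 17]].
The requested entry is 17.

17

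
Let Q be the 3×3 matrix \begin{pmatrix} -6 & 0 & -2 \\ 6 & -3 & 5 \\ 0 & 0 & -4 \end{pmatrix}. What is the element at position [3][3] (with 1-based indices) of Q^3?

Characteristic polynomial: t^3 + 13t^2 + 54t + 72 = (t + 3)(t + 4)(t + 6), so the eigenvalues are -6, -4, -3.
t=-4: eigenvector (-1, 1, 1).
t=-3: eigenvector (0, 1, 0).
t=-6: eigenvector (1, -2, 0).
P = [[-1, 0, 1], [1, 1, -2], [1, 0, 0]], D = diag(-4, -3, -6), P⁻¹ = [[0, 0, 1], [2, 1, 1], [1, 0, 1]].
Q³ = P·diag(-64, -27, -216)·P⁻¹ = [[-216, 0, -152], [378, -27, 341], [0, 0, -64]].
The requested entry is -64.

-64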